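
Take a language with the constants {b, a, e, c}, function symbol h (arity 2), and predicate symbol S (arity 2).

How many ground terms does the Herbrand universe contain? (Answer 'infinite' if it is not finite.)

infinite

The signature has at least one function symbol (h, arity 2) and at least one constant (b).
Iterating h gives infinitely many distinct ground terms: b, h(b, b), h(h(b, b), h(b, b)), ...
So the Herbrand universe is infinite.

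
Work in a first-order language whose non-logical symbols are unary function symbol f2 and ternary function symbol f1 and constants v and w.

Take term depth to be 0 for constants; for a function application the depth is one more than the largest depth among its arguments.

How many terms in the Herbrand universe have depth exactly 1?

10

Count level by level. With function symbols f2/1, f1/3, the terms of depth ≤ k are the 2 constants together with each function applied to depth-≤(k−1) tuples, so N_k = 2 + N_{k-1} + N_{k-1}^3.
N_0 = 2
N_1 = 2 + 2 + 2^3 = 12
Terms of depth exactly 1: N_1 − N_0 = 12 − 2 = 10.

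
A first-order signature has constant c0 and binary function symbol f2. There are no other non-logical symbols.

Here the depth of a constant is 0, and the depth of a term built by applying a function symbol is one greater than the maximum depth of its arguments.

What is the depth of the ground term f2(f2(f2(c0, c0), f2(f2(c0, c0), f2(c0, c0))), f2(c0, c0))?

4

depth(f2(c0, c0)) = 1 + max(0, 0) = 1
depth(f2(f2(c0, c0), f2(c0, c0))) = 1 + max(1, 1) = 2
depth(f2(f2(c0, c0), f2(f2(c0, c0), f2(c0, c0)))) = 1 + max(1, 2) = 3
depth(f2(f2(f2(c0, c0), f2(f2(c0, c0), f2(c0, c0))), f2(c0, c0))) = 1 + max(3, 1) = 4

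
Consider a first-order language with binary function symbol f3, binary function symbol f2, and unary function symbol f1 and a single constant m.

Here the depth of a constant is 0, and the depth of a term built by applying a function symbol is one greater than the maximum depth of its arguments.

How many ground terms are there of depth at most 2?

37

Count level by level. With function symbols f3/2, f2/2, f1/1, the terms of depth ≤ k are the 1 constant together with each function applied to depth-≤(k−1) tuples, so N_k = 1 + N_{k-1}^2 + N_{k-1}^2 + N_{k-1}.
N_0 = 1
N_1 = 1 + 1^2 + 1^2 + 1 = 4
N_2 = 1 + 4^2 + 4^2 + 4 = 37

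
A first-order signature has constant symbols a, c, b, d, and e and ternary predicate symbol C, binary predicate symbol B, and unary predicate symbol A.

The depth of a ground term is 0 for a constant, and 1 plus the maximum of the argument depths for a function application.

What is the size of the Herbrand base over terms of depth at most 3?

155

First count ground terms of depth ≤ 3.
With no function symbols every ground term is a constant, so there are exactly 5 ground terms at every depth bound.
N_0 = 5
N_1 = 5
N_2 = 5
N_3 = 5
So |H| = 5.
A ground atom is a predicate applied to a tuple of terms from H, so the count is the sum over predicates of |H|^arity:
  C: 5^3 = 125;  B: 5^2 = 25;  A: 5
Total ground atoms: 125 + 25 + 5 = 155.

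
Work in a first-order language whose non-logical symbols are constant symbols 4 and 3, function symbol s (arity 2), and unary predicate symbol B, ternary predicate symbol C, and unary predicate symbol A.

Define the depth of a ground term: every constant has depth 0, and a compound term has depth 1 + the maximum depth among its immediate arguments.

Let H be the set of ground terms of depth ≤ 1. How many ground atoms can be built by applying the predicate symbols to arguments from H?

First count ground terms of depth ≤ 1.
Let N_k count ground terms of depth at most k. Each non-constant term of depth ≤ k is some function symbol applied to depth-≤(k−1) arguments, giving N_k = 2 + N_{k-1}^2.
N_0 = 2
N_1 = 2 + 2^2 = 6
Explicitly: 4, 3, s(4, 4), s(4, 3), s(3, 4), s(3, 3).
So |H| = 6.
A ground atom is a predicate applied to a tuple of terms from H, so the count is the sum over predicates of |H|^arity:
  B: 6;  C: 6^3 = 216;  A: 6
Total ground atoms: 6 + 216 + 6 = 228.

228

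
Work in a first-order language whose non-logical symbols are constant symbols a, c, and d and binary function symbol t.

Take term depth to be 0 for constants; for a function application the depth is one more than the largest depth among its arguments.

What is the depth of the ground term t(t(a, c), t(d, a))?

2

depth(t(a, c)) = 1 + max(0, 0) = 1
depth(t(d, a)) = 1 + max(0, 0) = 1
depth(t(t(a, c), t(d, a))) = 1 + max(1, 1) = 2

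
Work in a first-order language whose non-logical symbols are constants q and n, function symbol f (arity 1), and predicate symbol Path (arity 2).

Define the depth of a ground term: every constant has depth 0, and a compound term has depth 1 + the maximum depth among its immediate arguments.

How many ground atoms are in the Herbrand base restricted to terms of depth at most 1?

16

First count ground terms of depth ≤ 1.
Let N_k = |{terms of depth ≤ k}|. Then N_0 = 2 and N_k = 2 + N_{k-1} for k ≥ 1 (one summand per function symbol, arity giving the exponent).
N_0 = 2
N_1 = 2 + 2 = 4
Explicitly: q, n, f(q), f(n).
So |H| = 4.
Ground atoms are formed by filling each argument slot of a predicate with a term from H, so an r-ary predicate gives |H|^r atoms:
  Path: 4^2 = 16
Total ground atoms: 16.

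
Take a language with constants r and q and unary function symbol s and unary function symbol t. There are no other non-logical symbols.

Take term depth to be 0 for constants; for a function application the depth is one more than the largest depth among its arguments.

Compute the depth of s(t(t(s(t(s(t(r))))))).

7

depth(t(r)) = 1 + depth(r) = 1 + 0 = 1
depth(s(t(r))) = 1 + depth(t(r)) = 1 + 1 = 2
depth(t(s(t(r)))) = 1 + depth(s(t(r))) = 1 + 2 = 3
depth(s(t(s(t(r))))) = 1 + depth(t(s(t(r)))) = 1 + 3 = 4
depth(t(s(t(s(t(r)))))) = 1 + depth(s(t(s(t(r))))) = 1 + 4 = 5
depth(t(t(s(t(s(t(r))))))) = 1 + depth(t(s(t(s(t(r)))))) = 1 + 5 = 6
depth(s(t(t(s(t(s(t(r)))))))) = 1 + depth(t(t(s(t(s(t(r))))))) = 1 + 6 = 7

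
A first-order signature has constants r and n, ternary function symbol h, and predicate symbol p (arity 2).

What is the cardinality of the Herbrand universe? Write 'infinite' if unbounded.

infinite

The signature has at least one function symbol (h, arity 3) and at least one constant (r).
Iterating h gives infinitely many distinct ground terms: r, h(r, r, r), h(h(r, r, r), h(r, r, r), h(r, r, r)), ...
So the Herbrand universe is infinite.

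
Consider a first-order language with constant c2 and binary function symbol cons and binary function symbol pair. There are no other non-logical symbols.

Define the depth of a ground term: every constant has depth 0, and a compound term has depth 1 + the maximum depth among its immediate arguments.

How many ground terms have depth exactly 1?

2

Let N_k = |{terms of depth ≤ k}|. Then N_0 = 1 and N_k = 1 + N_{k-1}^2 + N_{k-1}^2 for k ≥ 1 (one summand per function symbol, arity giving the exponent).
N_0 = 1
N_1 = 1 + 1^2 + 1^2 = 3
Terms of depth exactly 1: N_1 − N_0 = 3 − 1 = 2.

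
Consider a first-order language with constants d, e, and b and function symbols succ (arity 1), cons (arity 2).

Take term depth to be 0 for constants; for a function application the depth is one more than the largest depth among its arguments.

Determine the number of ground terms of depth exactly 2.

228

Let N_k count ground terms of depth at most k. Each non-constant term of depth ≤ k is some function symbol applied to depth-≤(k−1) arguments, giving N_k = 3 + N_{k-1} + N_{k-1}^2.
N_0 = 3
N_1 = 3 + 3 + 3^2 = 15
N_2 = 3 + 15 + 15^2 = 243
Terms of depth exactly 2: N_2 − N_1 = 243 − 15 = 228.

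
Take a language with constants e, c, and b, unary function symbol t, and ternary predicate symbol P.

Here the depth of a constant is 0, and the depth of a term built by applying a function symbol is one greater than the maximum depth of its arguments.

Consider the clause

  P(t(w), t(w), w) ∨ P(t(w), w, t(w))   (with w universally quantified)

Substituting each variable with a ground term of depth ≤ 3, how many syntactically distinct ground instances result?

Ground terms of depth ≤ 3:
  Count level by level. With function symbols t/1, the terms of depth ≤ k are the 3 constants together with each function applied to depth-≤(k−1) tuples, so N_k = 3 + N_{k-1}.
  N_0 = 3
  N_1 = 3 + 3 = 6
  N_2 = 3 + 6 = 9
  N_3 = 3 + 9 = 12
So there are 12 ground terms available for substitution.
The clause has 1 distinct variable (w), which appears in the body. In the free term algebra distinct substitutions yield syntactically distinct ground instances.
Number of ground instances = 12.

12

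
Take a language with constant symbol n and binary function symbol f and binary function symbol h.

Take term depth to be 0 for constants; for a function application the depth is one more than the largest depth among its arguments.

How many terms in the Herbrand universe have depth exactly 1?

Let N_k = |{terms of depth ≤ k}|. Then N_0 = 1 and N_k = 1 + N_{k-1}^2 + N_{k-1}^2 for k ≥ 1 (one summand per function symbol, arity giving the exponent).
N_0 = 1
N_1 = 1 + 1^2 + 1^2 = 3
Terms of depth exactly 1: N_1 − N_0 = 3 − 1 = 2.

2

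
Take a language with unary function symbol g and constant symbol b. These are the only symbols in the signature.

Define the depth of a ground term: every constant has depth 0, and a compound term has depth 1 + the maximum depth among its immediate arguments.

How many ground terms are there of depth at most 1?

Write N_k for the number of ground terms of depth ≤ k. A term of depth ≤ k is either a constant or a function symbol applied to arguments of depth ≤ k−1, so N_k = 1 + N_{k-1}.
N_0 = 1
N_1 = 1 + 1 = 2

2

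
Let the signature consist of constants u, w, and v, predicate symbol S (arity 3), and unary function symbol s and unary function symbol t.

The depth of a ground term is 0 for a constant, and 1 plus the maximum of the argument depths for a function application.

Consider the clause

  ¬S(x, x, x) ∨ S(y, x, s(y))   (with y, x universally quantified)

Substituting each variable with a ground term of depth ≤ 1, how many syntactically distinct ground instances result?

Ground terms of depth ≤ 1:
  Write N_k for the number of ground terms of depth ≤ k. A term of depth ≤ k is either a constant or a function symbol applied to arguments of depth ≤ k−1, so N_k = 3 + N_{k-1} + N_{k-1}.
  N_0 = 3
  N_1 = 3 + 3 + 3 = 9
  Explicitly: u, w, v, s(u), s(w), s(v), t(u), t(w), t(v).
So there are 9 ground terms available for substitution.
There are 2 variables to instantiate (y, x), each occurring in at least one literal, so different choices give different ground instances.
Number of ground instances = 9^2 = 81.

81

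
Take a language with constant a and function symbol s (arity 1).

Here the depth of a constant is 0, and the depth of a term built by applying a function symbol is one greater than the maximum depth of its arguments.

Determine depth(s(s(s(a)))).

depth(s(a)) = 1 + depth(a) = 1 + 0 = 1
depth(s(s(a))) = 1 + depth(s(a)) = 1 + 1 = 2
depth(s(s(s(a)))) = 1 + depth(s(s(a))) = 1 + 2 = 3

3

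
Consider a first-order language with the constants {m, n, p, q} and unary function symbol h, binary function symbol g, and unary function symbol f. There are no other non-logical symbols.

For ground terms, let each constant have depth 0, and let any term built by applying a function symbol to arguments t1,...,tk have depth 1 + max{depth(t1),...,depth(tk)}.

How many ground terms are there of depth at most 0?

If N_k denotes the number of depth-≤k ground terms, the 4 constants give N_0 = 4, and each function symbol of arity r contributes N_{k-1}^r new terms at level k: N_k = 4 + N_{k-1} + N_{k-1}^2 + N_{k-1}.
N_0 = 4
Explicitly: m, n, p, q.

4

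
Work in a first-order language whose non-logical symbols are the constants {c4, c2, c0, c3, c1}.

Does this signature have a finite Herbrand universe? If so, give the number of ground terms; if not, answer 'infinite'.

There are no function symbols, so every ground term is one of the 5 constants.
The Herbrand universe is {c4, c2, c0, c3, c1}, which is finite with 5 elements.

5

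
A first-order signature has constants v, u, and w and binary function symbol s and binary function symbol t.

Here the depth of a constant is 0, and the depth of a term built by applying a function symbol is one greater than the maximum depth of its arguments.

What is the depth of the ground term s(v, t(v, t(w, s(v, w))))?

4

depth(s(v, w)) = 1 + max(0, 0) = 1
depth(t(w, s(v, w))) = 1 + max(0, 1) = 2
depth(t(v, t(w, s(v, w)))) = 1 + max(0, 2) = 3
depth(s(v, t(v, t(w, s(v, w))))) = 1 + max(0, 3) = 4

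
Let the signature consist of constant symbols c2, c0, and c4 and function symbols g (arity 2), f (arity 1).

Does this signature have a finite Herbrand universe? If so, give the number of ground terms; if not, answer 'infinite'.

The signature has at least one function symbol (g, arity 2) and at least one constant (c2).
Iterating g gives infinitely many distinct ground terms: c2, g(c2, c2), g(g(c2, c2), g(c2, c2)), ...
So the Herbrand universe is infinite.

infinite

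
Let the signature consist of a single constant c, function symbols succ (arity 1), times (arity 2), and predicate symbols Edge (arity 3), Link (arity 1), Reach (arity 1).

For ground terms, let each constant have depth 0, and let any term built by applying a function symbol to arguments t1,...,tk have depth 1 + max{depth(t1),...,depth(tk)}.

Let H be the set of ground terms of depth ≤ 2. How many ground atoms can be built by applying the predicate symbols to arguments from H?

2223

First count ground terms of depth ≤ 2.
Count level by level. With function symbols succ/1, times/2, the terms of depth ≤ k are the 1 constant together with each function applied to depth-≤(k−1) tuples, so N_k = 1 + N_{k-1} + N_{k-1}^2.
N_0 = 1
N_1 = 1 + 1 + 1^2 = 3
N_2 = 1 + 3 + 3^2 = 13
So |H| = 13.
A ground atom is a predicate applied to a tuple of terms from H, so the count is the sum over predicates of |H|^arity:
  Edge: 13^3 = 2197;  Link: 13;  Reach: 13
Total ground atoms: 2197 + 13 + 13 = 2223.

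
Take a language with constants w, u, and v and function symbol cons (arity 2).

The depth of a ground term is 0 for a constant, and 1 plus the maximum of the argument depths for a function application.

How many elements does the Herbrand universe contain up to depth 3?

Let N_k count ground terms of depth at most k. Each non-constant term of depth ≤ k is some function symbol applied to depth-≤(k−1) arguments, giving N_k = 3 + N_{k-1}^2.
N_0 = 3
N_1 = 3 + 3^2 = 12
N_2 = 3 + 12^2 = 147
N_3 = 3 + 147^2 = 21612

21612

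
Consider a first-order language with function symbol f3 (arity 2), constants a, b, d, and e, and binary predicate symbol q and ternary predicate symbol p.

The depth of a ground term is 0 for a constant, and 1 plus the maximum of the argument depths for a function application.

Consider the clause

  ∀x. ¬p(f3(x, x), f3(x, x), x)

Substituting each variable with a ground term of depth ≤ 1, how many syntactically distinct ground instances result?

Ground terms of depth ≤ 1:
  Write N_k for the number of ground terms of depth ≤ k. A term of depth ≤ k is either a constant or a function symbol applied to arguments of depth ≤ k−1, so N_k = 4 + N_{k-1}^2.
  N_0 = 4
  N_1 = 4 + 4^2 = 20
So there are 20 ground terms available for substitution.
The body mentions the single quantified variable x; since ground terms form a free algebra, no two substitutions collapse to the same formula.
Number of ground instances = 20.

20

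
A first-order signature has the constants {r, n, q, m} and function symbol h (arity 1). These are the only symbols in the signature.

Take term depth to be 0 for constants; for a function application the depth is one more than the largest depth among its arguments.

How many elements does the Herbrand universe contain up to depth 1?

Write N_k for the number of ground terms of depth ≤ k. A term of depth ≤ k is either a constant or a function symbol applied to arguments of depth ≤ k−1, so N_k = 4 + N_{k-1}.
N_0 = 4
N_1 = 4 + 4 = 8
Explicitly: r, n, q, m, h(r), h(n), h(q), h(m).

8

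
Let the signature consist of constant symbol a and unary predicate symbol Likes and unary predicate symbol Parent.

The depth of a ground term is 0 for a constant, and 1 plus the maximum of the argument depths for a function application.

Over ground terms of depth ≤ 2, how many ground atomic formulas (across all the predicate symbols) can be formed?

First count ground terms of depth ≤ 2.
With no function symbols every ground term is a constant, so there is exactly 1 ground term at every depth bound.
N_0 = 1
N_1 = 1
N_2 = 1
Explicitly: a.
So |H| = 1.
Each predicate of arity r yields |H|^r ground atoms (one per choice of an r-tuple from H):
  Likes: 1;  Parent: 1
Total ground atoms: 1 + 1 = 2.

2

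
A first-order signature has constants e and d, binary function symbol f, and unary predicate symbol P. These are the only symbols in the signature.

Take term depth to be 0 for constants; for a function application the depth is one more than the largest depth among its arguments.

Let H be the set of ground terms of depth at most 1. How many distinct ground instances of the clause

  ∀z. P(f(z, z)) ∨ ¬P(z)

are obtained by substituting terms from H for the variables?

Ground terms of depth ≤ 1:
  Let N_k count ground terms of depth at most k. Each non-constant term of depth ≤ k is some function symbol applied to depth-≤(k−1) arguments, giving N_k = 2 + N_{k-1}^2.
  N_0 = 2
  N_1 = 2 + 2^2 = 6
So there are 6 ground terms available for substitution.
The variable z ranges independently over the available ground terms, and distinct assignments produce distinct instances.
Number of ground instances = 6.

6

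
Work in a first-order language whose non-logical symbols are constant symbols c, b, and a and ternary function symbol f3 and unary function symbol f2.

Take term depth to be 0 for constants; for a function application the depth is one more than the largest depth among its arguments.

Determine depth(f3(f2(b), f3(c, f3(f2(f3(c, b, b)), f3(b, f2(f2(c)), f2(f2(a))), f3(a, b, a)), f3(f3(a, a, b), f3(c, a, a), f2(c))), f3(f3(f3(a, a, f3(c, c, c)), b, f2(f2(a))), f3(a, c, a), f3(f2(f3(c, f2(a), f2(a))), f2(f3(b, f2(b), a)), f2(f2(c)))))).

depth(f2(b)) = 1 + depth(b) = 1 + 0 = 1
depth(f3(c, b, b)) = 1 + max(0, 0, 0) = 1
depth(f2(f3(c, b, b))) = 1 + depth(f3(c, b, b)) = 1 + 1 = 2
depth(f2(c)) = 1 + depth(c) = 1 + 0 = 1
depth(f2(f2(c))) = 1 + depth(f2(c)) = 1 + 1 = 2
depth(f2(a)) = 1 + depth(a) = 1 + 0 = 1
depth(f2(f2(a))) = 1 + depth(f2(a)) = 1 + 1 = 2
depth(f3(b, f2(f2(c)), f2(f2(a)))) = 1 + max(0, 2, 2) = 3
depth(f3(a, b, a)) = 1 + max(0, 0, 0) = 1
depth(f3(f2(f3(c, b, b)), f3(b, f2(f2(c)), f2(f2(a))), f3(a, b, a))) = 1 + max(2, 3, 1) = 4
depth(f3(a, a, b)) = 1 + max(0, 0, 0) = 1
depth(f3(c, a, a)) = 1 + max(0, 0, 0) = 1
depth(f3(f3(a, a, b), f3(c, a, a), f2(c))) = 1 + max(1, 1, 1) = 2
depth(f3(c, f3(f2(f3(c, b, b)), f3(b, f2(f2(c)), f2(f2(a))), f3(a, b, a)), f3(f3(a, a, b), f3(c, a, a), f2(c)))) = 1 + max(0, 4, 2) = 5
depth(f3(c, c, c)) = 1 + max(0, 0, 0) = 1
depth(f3(a, a, f3(c, c, c))) = 1 + max(0, 0, 1) = 2
depth(f3(f3(a, a, f3(c, c, c)), b, f2(f2(a)))) = 1 + max(2, 0, 2) = 3
depth(f3(a, c, a)) = 1 + max(0, 0, 0) = 1
depth(f3(c, f2(a), f2(a))) = 1 + max(0, 1, 1) = 2
depth(f2(f3(c, f2(a), f2(a)))) = 1 + depth(f3(c, f2(a), f2(a))) = 1 + 2 = 3
depth(f3(b, f2(b), a)) = 1 + max(0, 1, 0) = 2
depth(f2(f3(b, f2(b), a))) = 1 + depth(f3(b, f2(b), a)) = 1 + 2 = 3
depth(f3(f2(f3(c, f2(a), f2(a))), f2(f3(b, f2(b), a)), f2(f2(c)))) = 1 + max(3, 3, 2) = 4
depth(f3(f3(f3(a, a, f3(c, c, c)), b, f2(f2(a))), f3(a, c, a), f3(f2(f3(c, f2(a), f2(a))), f2(f3(b, f2(b), a)), f2(f2(c))))) = 1 + max(3, 1, 4) = 5
depth(f3(f2(b), f3(c, f3(f2(f3(c, b, b)), f3(b, f2(f2(c)), f2(f2(a))), f3(a, b, a)), f3(f3(a, a, b), f3(c, a, a), f2(c))), f3(f3(f3(a, a, f3(c, c, c)), b, f2(f2(a))), f3(a, c, a), f3(f2(f3(c, f2(a), f2(a))), f2(f3(b, f2(b), a)), f2(f2(c)))))) = 1 + max(1, 5, 5) = 6

6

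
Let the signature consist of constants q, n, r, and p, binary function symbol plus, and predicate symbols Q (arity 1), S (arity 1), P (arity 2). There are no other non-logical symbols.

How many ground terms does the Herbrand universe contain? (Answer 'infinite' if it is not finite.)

infinite

The signature has at least one function symbol (plus, arity 2) and at least one constant (q).
Iterating plus gives infinitely many distinct ground terms: q, plus(q, q), plus(plus(q, q), plus(q, q)), ...
So the Herbrand universe is infinite.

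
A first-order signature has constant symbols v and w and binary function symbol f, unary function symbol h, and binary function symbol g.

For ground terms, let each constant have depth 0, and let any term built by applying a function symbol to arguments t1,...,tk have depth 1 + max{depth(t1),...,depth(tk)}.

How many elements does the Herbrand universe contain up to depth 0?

Count level by level. With function symbols f/2, h/1, g/2, the terms of depth ≤ k are the 2 constants together with each function applied to depth-≤(k−1) tuples, so N_k = 2 + N_{k-1}^2 + N_{k-1} + N_{k-1}^2.
N_0 = 2
Explicitly: v, w.

2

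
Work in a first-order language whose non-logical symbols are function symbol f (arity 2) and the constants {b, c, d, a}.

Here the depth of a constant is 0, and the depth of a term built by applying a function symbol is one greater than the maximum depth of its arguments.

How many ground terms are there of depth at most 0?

Let N_k count ground terms of depth at most k. Each non-constant term of depth ≤ k is some function symbol applied to depth-≤(k−1) arguments, giving N_k = 4 + N_{k-1}^2.
N_0 = 4
Explicitly: b, c, d, a.

4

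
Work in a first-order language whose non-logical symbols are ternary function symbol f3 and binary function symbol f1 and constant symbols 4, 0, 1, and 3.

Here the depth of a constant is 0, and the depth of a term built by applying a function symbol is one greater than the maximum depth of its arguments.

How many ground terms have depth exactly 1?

If N_k denotes the number of depth-≤k ground terms, the 4 constants give N_0 = 4, and each function symbol of arity r contributes N_{k-1}^r new terms at level k: N_k = 4 + N_{k-1}^3 + N_{k-1}^2.
N_0 = 4
N_1 = 4 + 4^3 + 4^2 = 84
Terms of depth exactly 1: N_1 − N_0 = 84 − 4 = 80.

80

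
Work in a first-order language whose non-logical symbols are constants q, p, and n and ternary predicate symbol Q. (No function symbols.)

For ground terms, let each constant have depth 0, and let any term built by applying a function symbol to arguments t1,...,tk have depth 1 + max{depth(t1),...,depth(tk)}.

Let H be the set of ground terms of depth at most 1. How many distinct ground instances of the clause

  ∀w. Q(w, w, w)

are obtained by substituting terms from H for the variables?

Ground terms of depth ≤ 1:
  With no function symbols every ground term is a constant, so there are exactly 3 ground terms at every depth bound.
  N_0 = 3
  N_1 = 3
  Explicitly: q, p, n.
So there are 3 ground terms available for substitution.
The clause has 1 distinct variable (w), which appears in the body. In the free term algebra distinct substitutions yield syntactically distinct ground instances.
Number of ground instances = 3.

3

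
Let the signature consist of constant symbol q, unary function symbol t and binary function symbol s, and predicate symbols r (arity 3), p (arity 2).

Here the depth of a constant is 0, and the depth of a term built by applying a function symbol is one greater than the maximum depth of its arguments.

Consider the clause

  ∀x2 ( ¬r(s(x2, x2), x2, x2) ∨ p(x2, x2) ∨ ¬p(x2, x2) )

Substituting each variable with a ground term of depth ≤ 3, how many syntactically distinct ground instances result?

Ground terms of depth ≤ 3:
  Count level by level. With function symbols t/1, s/2, the terms of depth ≤ k are the 1 constant together with each function applied to depth-≤(k−1) tuples, so N_k = 1 + N_{k-1} + N_{k-1}^2.
  N_0 = 1
  N_1 = 1 + 1 + 1^2 = 3
  N_2 = 1 + 3 + 3^2 = 13
  N_3 = 1 + 13 + 13^2 = 183
So there are 183 ground terms available for substitution.
The variable x2 ranges independently over the available ground terms, and distinct assignments produce distinct instances.
Number of ground instances = 183.

183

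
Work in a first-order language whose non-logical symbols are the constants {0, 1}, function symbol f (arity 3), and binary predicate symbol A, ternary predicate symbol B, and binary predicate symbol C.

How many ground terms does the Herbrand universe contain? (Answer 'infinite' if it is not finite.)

The signature has at least one function symbol (f, arity 3) and at least one constant (0).
Iterating f gives infinitely many distinct ground terms: 0, f(0, 0, 0), f(f(0, 0, 0), f(0, 0, 0), f(0, 0, 0)), ...
So the Herbrand universe is infinite.

infinite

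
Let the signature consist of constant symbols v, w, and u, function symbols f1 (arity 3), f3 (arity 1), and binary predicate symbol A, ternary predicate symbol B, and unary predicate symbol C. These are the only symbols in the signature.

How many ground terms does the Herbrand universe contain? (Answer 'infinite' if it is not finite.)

infinite

The signature has at least one function symbol (f1, arity 3) and at least one constant (v).
Iterating f1 gives infinitely many distinct ground terms: v, f1(v, v, v), f1(f1(v, v, v), f1(v, v, v), f1(v, v, v)), ...
So the Herbrand universe is infinite.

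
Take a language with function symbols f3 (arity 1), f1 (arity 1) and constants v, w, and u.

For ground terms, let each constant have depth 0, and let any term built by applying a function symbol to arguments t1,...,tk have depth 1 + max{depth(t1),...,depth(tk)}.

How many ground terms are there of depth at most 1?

9

Write N_k for the number of ground terms of depth ≤ k. A term of depth ≤ k is either a constant or a function symbol applied to arguments of depth ≤ k−1, so N_k = 3 + N_{k-1} + N_{k-1}.
N_0 = 3
N_1 = 3 + 3 + 3 = 9
Explicitly: v, w, u, f3(v), f3(w), f3(u), f1(v), f1(w), f1(u).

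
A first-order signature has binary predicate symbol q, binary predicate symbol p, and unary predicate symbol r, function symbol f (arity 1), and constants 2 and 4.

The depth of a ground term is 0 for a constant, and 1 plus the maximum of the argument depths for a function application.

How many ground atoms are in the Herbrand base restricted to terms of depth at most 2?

First count ground terms of depth ≤ 2.
Write N_k for the number of ground terms of depth ≤ k. A term of depth ≤ k is either a constant or a function symbol applied to arguments of depth ≤ k−1, so N_k = 2 + N_{k-1}.
N_0 = 2
N_1 = 2 + 2 = 4
N_2 = 2 + 4 = 6
So |H| = 6.
Each predicate of arity r yields |H|^r ground atoms (one per choice of an r-tuple from H):
  q: 6^2 = 36;  p: 6^2 = 36;  r: 6
Total ground atoms: 36 + 36 + 6 = 78.

78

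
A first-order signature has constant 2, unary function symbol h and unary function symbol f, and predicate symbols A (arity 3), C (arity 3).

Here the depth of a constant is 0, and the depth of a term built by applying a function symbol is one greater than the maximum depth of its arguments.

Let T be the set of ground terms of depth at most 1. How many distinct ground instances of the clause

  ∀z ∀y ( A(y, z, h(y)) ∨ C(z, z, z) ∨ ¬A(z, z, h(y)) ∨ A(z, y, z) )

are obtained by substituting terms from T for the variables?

Ground terms of depth ≤ 1:
  Count level by level. With function symbols h/1, f/1, the terms of depth ≤ k are the 1 constant together with each function applied to depth-≤(k−1) tuples, so N_k = 1 + N_{k-1} + N_{k-1}.
  N_0 = 1
  N_1 = 1 + 1 + 1 = 3
So there are 3 ground terms available for substitution.
The clause has 2 distinct variables (z, y), each appearing in the body. In the free term algebra distinct substitutions yield syntactically distinct ground instances.
Number of ground instances = 3^2 = 9.

9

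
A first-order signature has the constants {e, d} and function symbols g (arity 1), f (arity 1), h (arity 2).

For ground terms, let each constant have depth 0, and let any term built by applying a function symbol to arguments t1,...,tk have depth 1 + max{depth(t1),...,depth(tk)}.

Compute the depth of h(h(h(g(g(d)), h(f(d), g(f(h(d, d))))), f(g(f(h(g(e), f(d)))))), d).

7

depth(g(d)) = 1 + depth(d) = 1 + 0 = 1
depth(g(g(d))) = 1 + depth(g(d)) = 1 + 1 = 2
depth(f(d)) = 1 + depth(d) = 1 + 0 = 1
depth(h(d, d)) = 1 + max(0, 0) = 1
depth(f(h(d, d))) = 1 + depth(h(d, d)) = 1 + 1 = 2
depth(g(f(h(d, d)))) = 1 + depth(f(h(d, d))) = 1 + 2 = 3
depth(h(f(d), g(f(h(d, d))))) = 1 + max(1, 3) = 4
depth(h(g(g(d)), h(f(d), g(f(h(d, d)))))) = 1 + max(2, 4) = 5
depth(g(e)) = 1 + depth(e) = 1 + 0 = 1
depth(h(g(e), f(d))) = 1 + max(1, 1) = 2
depth(f(h(g(e), f(d)))) = 1 + depth(h(g(e), f(d))) = 1 + 2 = 3
depth(g(f(h(g(e), f(d))))) = 1 + depth(f(h(g(e), f(d)))) = 1 + 3 = 4
depth(f(g(f(h(g(e), f(d)))))) = 1 + depth(g(f(h(g(e), f(d))))) = 1 + 4 = 5
depth(h(h(g(g(d)), h(f(d), g(f(h(d, d))))), f(g(f(h(g(e), f(d))))))) = 1 + max(5, 5) = 6
depth(h(h(h(g(g(d)), h(f(d), g(f(h(d, d))))), f(g(f(h(g(e), f(d)))))), d)) = 1 + max(6, 0) = 7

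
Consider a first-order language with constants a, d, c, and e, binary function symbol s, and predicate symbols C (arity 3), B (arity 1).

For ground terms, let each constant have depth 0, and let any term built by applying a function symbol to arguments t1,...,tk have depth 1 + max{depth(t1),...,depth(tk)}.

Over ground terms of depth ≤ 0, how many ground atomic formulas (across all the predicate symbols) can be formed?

First count ground terms of depth ≤ 0.
If N_k denotes the number of depth-≤k ground terms, the 4 constants give N_0 = 4, and each function symbol of arity r contributes N_{k-1}^r new terms at level k: N_k = 4 + N_{k-1}^2.
N_0 = 4
Explicitly: a, d, c, e.
So |H| = 4.
Ground atoms are formed by filling each argument slot of a predicate with a term from H, so an r-ary predicate gives |H|^r atoms:
  C: 4^3 = 64;  B: 4
Total ground atoms: 64 + 4 = 68.

68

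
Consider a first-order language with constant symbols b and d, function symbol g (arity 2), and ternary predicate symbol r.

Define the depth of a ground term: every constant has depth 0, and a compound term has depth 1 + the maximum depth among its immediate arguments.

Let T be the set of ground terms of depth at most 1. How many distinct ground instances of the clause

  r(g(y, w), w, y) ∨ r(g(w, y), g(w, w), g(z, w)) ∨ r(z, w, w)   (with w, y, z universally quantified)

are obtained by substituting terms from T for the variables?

216

Ground terms of depth ≤ 1:
  Let N_k = |{terms of depth ≤ k}|. Then N_0 = 2 and N_k = 2 + N_{k-1}^2 for k ≥ 1 (one summand per function symbol, arity giving the exponent).
  N_0 = 2
  N_1 = 2 + 2^2 = 6
  Explicitly: b, d, g(b, b), g(b, d), g(d, b), g(d, d).
So there are 6 ground terms available for substitution.
The body mentions every one of the 3 quantified variables; since ground terms form a free algebra, no two substitutions collapse to the same formula.
Number of ground instances = 6^3 = 216.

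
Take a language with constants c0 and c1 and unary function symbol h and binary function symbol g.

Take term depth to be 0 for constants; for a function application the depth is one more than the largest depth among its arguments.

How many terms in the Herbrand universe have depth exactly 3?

5478

If N_k denotes the number of depth-≤k ground terms, the 2 constants give N_0 = 2, and each function symbol of arity r contributes N_{k-1}^r new terms at level k: N_k = 2 + N_{k-1} + N_{k-1}^2.
N_0 = 2
N_1 = 2 + 2 + 2^2 = 8
N_2 = 2 + 8 + 8^2 = 74
N_3 = 2 + 74 + 74^2 = 5552
Terms of depth exactly 3: N_3 − N_2 = 5552 − 74 = 5478.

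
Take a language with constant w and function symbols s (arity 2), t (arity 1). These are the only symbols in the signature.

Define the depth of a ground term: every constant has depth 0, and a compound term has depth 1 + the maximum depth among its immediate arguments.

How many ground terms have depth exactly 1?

2

Let N_k = |{terms of depth ≤ k}|. Then N_0 = 1 and N_k = 1 + N_{k-1}^2 + N_{k-1} for k ≥ 1 (one summand per function symbol, arity giving the exponent).
N_0 = 1
N_1 = 1 + 1^2 + 1 = 3
Terms of depth exactly 1: N_1 − N_0 = 3 − 1 = 2.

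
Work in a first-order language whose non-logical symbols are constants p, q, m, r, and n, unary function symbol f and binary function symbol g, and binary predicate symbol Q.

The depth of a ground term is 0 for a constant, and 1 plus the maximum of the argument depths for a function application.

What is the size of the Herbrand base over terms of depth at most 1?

1225

First count ground terms of depth ≤ 1.
Count level by level. With function symbols f/1, g/2, the terms of depth ≤ k are the 5 constants together with each function applied to depth-≤(k−1) tuples, so N_k = 5 + N_{k-1} + N_{k-1}^2.
N_0 = 5
N_1 = 5 + 5 + 5^2 = 35
So |H| = 35.
Each predicate of arity r yields |H|^r ground atoms (one per choice of an r-tuple from H):
  Q: 35^2 = 1225
Total ground atoms: 1225.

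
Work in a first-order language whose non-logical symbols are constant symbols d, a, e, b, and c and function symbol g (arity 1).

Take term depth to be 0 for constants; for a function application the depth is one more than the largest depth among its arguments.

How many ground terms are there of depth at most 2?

15

Write N_k for the number of ground terms of depth ≤ k. A term of depth ≤ k is either a constant or a function symbol applied to arguments of depth ≤ k−1, so N_k = 5 + N_{k-1}.
N_0 = 5
N_1 = 5 + 5 = 10
N_2 = 5 + 10 = 15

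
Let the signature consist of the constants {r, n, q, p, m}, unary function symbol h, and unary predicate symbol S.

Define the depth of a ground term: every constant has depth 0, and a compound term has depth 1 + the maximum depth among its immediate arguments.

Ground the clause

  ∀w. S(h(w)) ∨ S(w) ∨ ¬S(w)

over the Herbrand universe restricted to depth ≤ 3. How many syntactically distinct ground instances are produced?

Ground terms of depth ≤ 3:
  Write N_k for the number of ground terms of depth ≤ k. A term of depth ≤ k is either a constant or a function symbol applied to arguments of depth ≤ k−1, so N_k = 5 + N_{k-1}.
  N_0 = 5
  N_1 = 5 + 5 = 10
  N_2 = 5 + 10 = 15
  N_3 = 5 + 15 = 20
So there are 20 ground terms available for substitution.
The clause has 1 distinct variable (w), which appears in the body. In the free term algebra distinct substitutions yield syntactically distinct ground instances.
Number of ground instances = 20.

20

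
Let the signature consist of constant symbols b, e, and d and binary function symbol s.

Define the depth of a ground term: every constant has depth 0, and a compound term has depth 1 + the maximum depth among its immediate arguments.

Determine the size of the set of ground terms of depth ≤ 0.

3

Count level by level. With function symbols s/2, the terms of depth ≤ k are the 3 constants together with each function applied to depth-≤(k−1) tuples, so N_k = 3 + N_{k-1}^2.
N_0 = 3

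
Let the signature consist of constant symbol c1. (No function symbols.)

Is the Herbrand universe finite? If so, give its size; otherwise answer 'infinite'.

1

There are no function symbols, so the only ground term is the single constant.
The Herbrand universe is {c1}, finite with 1 element.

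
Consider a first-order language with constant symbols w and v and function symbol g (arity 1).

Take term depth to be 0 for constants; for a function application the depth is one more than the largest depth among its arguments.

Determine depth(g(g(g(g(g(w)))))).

5

depth(g(w)) = 1 + depth(w) = 1 + 0 = 1
depth(g(g(w))) = 1 + depth(g(w)) = 1 + 1 = 2
depth(g(g(g(w)))) = 1 + depth(g(g(w))) = 1 + 2 = 3
depth(g(g(g(g(w))))) = 1 + depth(g(g(g(w)))) = 1 + 3 = 4
depth(g(g(g(g(g(w)))))) = 1 + depth(g(g(g(g(w))))) = 1 + 4 = 5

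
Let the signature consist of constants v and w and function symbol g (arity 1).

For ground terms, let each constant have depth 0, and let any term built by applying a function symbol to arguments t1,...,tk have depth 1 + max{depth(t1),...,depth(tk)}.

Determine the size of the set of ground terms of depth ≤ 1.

Write N_k for the number of ground terms of depth ≤ k. A term of depth ≤ k is either a constant or a function symbol applied to arguments of depth ≤ k−1, so N_k = 2 + N_{k-1}.
N_0 = 2
N_1 = 2 + 2 = 4

4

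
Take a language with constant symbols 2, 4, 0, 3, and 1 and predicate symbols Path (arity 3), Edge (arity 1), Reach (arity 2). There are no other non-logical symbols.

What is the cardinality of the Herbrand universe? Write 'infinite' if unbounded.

5

There are no function symbols, so every ground term is one of the 5 constants.
The Herbrand universe is {2, 4, 0, 3, 1}, which is finite with 5 elements.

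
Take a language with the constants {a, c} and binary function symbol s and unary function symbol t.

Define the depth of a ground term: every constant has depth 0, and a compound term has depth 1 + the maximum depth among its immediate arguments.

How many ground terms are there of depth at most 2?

If N_k denotes the number of depth-≤k ground terms, the 2 constants give N_0 = 2, and each function symbol of arity r contributes N_{k-1}^r new terms at level k: N_k = 2 + N_{k-1}^2 + N_{k-1}.
N_0 = 2
N_1 = 2 + 2^2 + 2 = 8
N_2 = 2 + 8^2 + 8 = 74

74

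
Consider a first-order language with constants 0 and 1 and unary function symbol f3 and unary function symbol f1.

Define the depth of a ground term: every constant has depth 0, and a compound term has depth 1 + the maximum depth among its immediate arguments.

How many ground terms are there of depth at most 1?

Let N_k = |{terms of depth ≤ k}|. Then N_0 = 2 and N_k = 2 + N_{k-1} + N_{k-1} for k ≥ 1 (one summand per function symbol, arity giving the exponent).
N_0 = 2
N_1 = 2 + 2 + 2 = 6
Explicitly: 0, 1, f3(0), f3(1), f1(0), f1(1).

6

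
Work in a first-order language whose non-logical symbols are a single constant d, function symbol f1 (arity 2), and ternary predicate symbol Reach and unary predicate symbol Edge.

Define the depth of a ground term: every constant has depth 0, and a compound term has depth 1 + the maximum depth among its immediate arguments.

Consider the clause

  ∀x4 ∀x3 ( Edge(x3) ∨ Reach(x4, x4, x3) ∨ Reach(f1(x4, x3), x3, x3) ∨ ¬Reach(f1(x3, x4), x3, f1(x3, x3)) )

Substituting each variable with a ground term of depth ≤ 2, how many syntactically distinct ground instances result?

25

Ground terms of depth ≤ 2:
  Write N_k for the number of ground terms of depth ≤ k. A term of depth ≤ k is either a constant or a function symbol applied to arguments of depth ≤ k−1, so N_k = 1 + N_{k-1}^2.
  N_0 = 1
  N_1 = 1 + 1^2 = 2
  N_2 = 1 + 2^2 = 5
So there are 5 ground terms available for substitution.
The body mentions every one of the 2 quantified variables; since ground terms form a free algebra, no two substitutions collapse to the same formula.
Number of ground instances = 5^2 = 25.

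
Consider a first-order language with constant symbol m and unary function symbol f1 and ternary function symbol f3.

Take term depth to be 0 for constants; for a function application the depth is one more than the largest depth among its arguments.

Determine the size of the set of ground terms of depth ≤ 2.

31

Let N_k = |{terms of depth ≤ k}|. Then N_0 = 1 and N_k = 1 + N_{k-1} + N_{k-1}^3 for k ≥ 1 (one summand per function symbol, arity giving the exponent).
N_0 = 1
N_1 = 1 + 1 + 1^3 = 3
N_2 = 1 + 3 + 3^3 = 31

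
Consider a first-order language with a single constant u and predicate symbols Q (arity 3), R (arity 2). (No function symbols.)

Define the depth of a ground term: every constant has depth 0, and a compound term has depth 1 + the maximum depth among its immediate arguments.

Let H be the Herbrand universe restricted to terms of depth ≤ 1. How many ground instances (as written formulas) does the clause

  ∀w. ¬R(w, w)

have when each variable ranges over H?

Ground terms of depth ≤ 1:
  With no function symbols every ground term is a constant, so there is exactly 1 ground term at every depth bound.
  N_0 = 1
  N_1 = 1
  Explicitly: u.
So there is exactly 1 ground term available for substitution.
There is 1 variable to instantiate (w),  occurring in at least one literal, so different choices give different ground instances.
Number of ground instances = 1.

1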